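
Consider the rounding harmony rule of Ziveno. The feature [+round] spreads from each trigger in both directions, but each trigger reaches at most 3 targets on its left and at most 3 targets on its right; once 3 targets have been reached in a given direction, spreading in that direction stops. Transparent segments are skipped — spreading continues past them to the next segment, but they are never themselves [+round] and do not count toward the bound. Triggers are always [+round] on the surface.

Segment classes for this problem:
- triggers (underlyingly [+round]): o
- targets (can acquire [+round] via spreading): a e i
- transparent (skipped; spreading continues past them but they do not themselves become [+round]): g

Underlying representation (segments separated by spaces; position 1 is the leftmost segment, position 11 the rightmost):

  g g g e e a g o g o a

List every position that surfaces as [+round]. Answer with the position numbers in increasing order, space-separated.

From /o/ at 8 rightward: 9 /g/ transparent; 10 /o/ is itself a trigger — this domain ends here.
From /o/ at 8 leftward: 7 /g/ transparent; 6 /a/ → [+round]; 5 /e/ → [+round]; 4 /e/ → [+round]; bound reached.
From /o/ at 10 rightward: 11 /a/ → [+round]; word edge.
From /o/ at 10 leftward: 9 /g/ transparent; 8 /o/ is itself a trigger — this domain ends here.

4 5 6 8 10 11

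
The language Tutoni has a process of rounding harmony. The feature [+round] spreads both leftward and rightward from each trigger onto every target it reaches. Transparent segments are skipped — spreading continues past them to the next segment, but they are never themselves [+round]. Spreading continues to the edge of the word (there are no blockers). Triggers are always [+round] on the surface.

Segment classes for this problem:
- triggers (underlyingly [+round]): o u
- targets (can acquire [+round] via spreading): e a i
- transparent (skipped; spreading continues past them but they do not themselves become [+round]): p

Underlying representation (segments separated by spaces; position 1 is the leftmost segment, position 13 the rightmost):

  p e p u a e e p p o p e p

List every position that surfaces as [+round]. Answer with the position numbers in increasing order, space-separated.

From /u/ at 4 rightward: 5 /a/ → [+round]; 6 /e/ → [+round]; 7 /e/ → [+round]; 8 /p/ transparent; 9 /p/ transparent; 10 /o/ is itself a trigger — this domain ends here.
From /u/ at 4 leftward: 3 /p/ transparent; 2 /e/ → [+round]; 1 /p/ transparent; word edge.
From /o/ at 10 rightward: 11 /p/ transparent; 12 /e/ → [+round]; 13 /p/ transparent; word edge.
From /o/ at 10 leftward: 9 /p/ transparent; 8 /p/ transparent; 7 /e/ → [+round]; 6 /e/ → [+round]; 5 /a/ → [+round]; 4 /u/ is itself a trigger — this domain ends here.

2 4 5 6 7 10 12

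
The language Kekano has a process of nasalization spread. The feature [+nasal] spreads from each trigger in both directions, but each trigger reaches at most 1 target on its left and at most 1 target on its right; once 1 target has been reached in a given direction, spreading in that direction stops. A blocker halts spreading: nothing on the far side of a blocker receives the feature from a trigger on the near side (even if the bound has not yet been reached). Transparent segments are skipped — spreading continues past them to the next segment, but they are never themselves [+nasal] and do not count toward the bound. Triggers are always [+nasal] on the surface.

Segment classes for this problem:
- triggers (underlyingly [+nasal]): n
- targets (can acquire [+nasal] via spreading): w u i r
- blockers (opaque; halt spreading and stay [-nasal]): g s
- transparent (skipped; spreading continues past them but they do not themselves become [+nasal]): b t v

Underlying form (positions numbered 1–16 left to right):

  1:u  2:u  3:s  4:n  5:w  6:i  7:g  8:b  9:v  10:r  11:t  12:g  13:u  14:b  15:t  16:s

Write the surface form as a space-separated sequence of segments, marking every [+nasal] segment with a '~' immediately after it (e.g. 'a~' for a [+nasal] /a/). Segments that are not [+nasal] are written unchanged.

u u s n~ w~ i g b v r t g u b t s

From /n/ at 4 rightward: 5 /w/ → [+nasal]; bound reached.
From /n/ at 4 leftward: 3 /s/ blocks.
Targets with no active source: positions 1 2 6 10 13 stay [-nasal].
[+nasal] positions on the surface: 4 5.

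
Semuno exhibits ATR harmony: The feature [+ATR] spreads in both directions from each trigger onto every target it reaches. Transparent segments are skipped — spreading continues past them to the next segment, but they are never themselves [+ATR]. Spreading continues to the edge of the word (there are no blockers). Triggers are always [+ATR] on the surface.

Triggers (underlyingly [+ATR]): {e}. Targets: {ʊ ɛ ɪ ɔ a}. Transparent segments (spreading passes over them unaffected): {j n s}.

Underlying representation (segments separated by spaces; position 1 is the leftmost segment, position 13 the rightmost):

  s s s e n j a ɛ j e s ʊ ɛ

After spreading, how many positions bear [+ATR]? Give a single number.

6

From /e/ at 4 rightward: 5 /n/ transparent; 6 /j/ transparent; 7 /a/ → [+ATR]; 8 /ɛ/ → [+ATR]; 9 /j/ transparent; 10 /e/ is itself a trigger — this domain ends here.
From /e/ at 4 leftward: 3 /s/ transparent; 2 /s/ transparent; 1 /s/ transparent; word edge.
From /e/ at 10 rightward: 11 /s/ transparent; 12 /ʊ/ → [+ATR]; 13 /ɛ/ → [+ATR]; word edge.
From /e/ at 10 leftward: 9 /j/ transparent; 8 /ɛ/ → [+ATR]; 7 /a/ → [+ATR]; 6 /j/ transparent; 5 /n/ transparent; 4 /e/ is itself a trigger — this domain ends here.
[+ATR] positions on the surface: 4 7 8 10 12 13.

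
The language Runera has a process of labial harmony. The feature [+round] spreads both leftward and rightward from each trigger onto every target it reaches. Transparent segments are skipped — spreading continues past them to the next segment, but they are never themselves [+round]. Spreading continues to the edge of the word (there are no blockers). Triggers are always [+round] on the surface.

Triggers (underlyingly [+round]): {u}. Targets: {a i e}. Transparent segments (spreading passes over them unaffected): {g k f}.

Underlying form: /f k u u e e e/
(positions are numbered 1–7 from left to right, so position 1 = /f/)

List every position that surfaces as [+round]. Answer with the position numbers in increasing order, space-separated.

3 4 5 6 7

From /u/ at 3 rightward: 4 /u/ is itself a trigger — this domain ends here.
From /u/ at 3 leftward: 2 /k/ transparent; 1 /f/ transparent; word edge.
From /u/ at 4 rightward: 5 /e/ → [+round]; 6 /e/ → [+round]; 7 /e/ → [+round]; word edge.
From /u/ at 4 leftward: 3 /u/ is itself a trigger — this domain ends here.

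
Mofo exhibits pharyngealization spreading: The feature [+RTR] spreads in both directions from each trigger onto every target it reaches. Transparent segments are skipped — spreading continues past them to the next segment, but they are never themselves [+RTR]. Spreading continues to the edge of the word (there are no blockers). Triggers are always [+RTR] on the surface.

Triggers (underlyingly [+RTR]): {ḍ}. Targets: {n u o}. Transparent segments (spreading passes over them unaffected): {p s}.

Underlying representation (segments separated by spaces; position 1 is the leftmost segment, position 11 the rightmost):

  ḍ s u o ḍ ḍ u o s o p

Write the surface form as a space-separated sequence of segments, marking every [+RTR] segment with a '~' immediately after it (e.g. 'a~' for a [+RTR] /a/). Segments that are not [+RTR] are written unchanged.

From /ḍ/ at 1 rightward: 2 /s/ transparent; 3 /u/ → [+RTR]; 4 /o/ → [+RTR]; 5 /ḍ/ is itself a trigger — this domain ends here.
From /ḍ/ at 1 leftward: word edge.
From /ḍ/ at 5 rightward: 6 /ḍ/ is itself a trigger — this domain ends here.
From /ḍ/ at 5 leftward: 4 /o/ → [+RTR]; 3 /u/ → [+RTR]; 2 /s/ transparent; 1 /ḍ/ is itself a trigger — this domain ends here.
From /ḍ/ at 6 rightward: 7 /u/ → [+RTR]; 8 /o/ → [+RTR]; 9 /s/ transparent; 10 /o/ → [+RTR]; 11 /p/ transparent; word edge.
From /ḍ/ at 6 leftward: 5 /ḍ/ is itself a trigger — this domain ends here.
[+RTR] positions on the surface: 1 3 4 5 6 7 8 10.

ḍ~ s u~ o~ ḍ~ ḍ~ u~ o~ s o~ p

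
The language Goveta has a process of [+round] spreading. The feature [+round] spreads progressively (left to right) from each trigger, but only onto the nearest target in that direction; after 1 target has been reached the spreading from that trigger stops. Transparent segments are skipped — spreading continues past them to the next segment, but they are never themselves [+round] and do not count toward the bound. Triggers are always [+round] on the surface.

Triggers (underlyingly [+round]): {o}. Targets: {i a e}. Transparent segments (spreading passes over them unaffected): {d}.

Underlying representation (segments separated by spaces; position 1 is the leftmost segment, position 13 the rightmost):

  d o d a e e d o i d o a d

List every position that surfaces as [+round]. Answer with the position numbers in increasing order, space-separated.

From /o/ at 2 rightward: 3 /d/ transparent; 4 /a/ → [+round]; bound reached.
From /o/ at 8 rightward: 9 /i/ → [+round]; bound reached.
From /o/ at 11 rightward: 12 /a/ → [+round]; bound reached.
Targets with no active source: positions 5 6 stay [-round].

2 4 8 9 11 12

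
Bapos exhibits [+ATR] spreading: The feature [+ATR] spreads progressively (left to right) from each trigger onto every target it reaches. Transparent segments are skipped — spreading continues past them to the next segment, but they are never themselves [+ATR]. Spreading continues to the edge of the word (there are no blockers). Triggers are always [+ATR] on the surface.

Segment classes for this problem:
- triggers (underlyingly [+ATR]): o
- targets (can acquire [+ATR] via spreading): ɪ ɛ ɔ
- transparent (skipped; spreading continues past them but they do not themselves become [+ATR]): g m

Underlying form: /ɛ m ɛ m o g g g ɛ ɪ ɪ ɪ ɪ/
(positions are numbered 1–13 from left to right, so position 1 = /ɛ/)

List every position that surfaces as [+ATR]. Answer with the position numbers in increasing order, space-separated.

5 9 10 11 12 13

From /o/ at 5 rightward: 6 /g/ transparent; 7 /g/ transparent; 8 /g/ transparent; 9 /ɛ/ → [+ATR]; 10 /ɪ/ → [+ATR]; 11 /ɪ/ → [+ATR]; 12 /ɪ/ → [+ATR]; 13 /ɪ/ → [+ATR]; word edge.
Targets with no active source: positions 1 3 stay [-ATR].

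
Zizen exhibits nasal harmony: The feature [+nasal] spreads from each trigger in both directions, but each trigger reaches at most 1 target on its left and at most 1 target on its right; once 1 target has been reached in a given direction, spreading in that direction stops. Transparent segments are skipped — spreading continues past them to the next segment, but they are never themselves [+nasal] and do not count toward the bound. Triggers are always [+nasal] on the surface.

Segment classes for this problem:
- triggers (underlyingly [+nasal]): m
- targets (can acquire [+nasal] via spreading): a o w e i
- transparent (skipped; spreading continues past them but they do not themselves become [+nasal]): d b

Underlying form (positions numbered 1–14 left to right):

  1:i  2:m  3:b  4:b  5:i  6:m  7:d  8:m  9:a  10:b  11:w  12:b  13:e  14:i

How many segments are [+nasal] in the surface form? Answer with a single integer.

From /m/ at 2 rightward: 3 /b/ transparent; 4 /b/ transparent; 5 /i/ → [+nasal]; bound reached.
From /m/ at 2 leftward: 1 /i/ → [+nasal]; bound reached.
From /m/ at 6 rightward: 7 /d/ transparent; 8 /m/ is itself a trigger — this domain ends here.
From /m/ at 6 leftward: 5 /i/ → [+nasal]; bound reached.
From /m/ at 8 rightward: 9 /a/ → [+nasal]; bound reached.
From /m/ at 8 leftward: 7 /d/ transparent; 6 /m/ is itself a trigger — this domain ends here.
Targets with no active source: positions 11 13 14 stay [-nasal].
[+nasal] positions on the surface: 1 2 5 6 8 9.

6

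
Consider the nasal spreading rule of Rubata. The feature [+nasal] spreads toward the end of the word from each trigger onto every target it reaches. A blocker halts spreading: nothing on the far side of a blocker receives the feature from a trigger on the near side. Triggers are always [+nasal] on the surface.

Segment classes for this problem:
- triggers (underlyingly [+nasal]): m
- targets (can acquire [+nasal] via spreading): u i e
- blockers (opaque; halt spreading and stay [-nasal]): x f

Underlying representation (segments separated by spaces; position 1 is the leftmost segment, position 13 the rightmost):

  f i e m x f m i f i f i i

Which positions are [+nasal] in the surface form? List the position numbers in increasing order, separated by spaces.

From /m/ at 4 rightward: 5 /x/ blocks.
From /m/ at 7 rightward: 8 /i/ → [+nasal]; 9 /f/ blocks.
Targets with no active source: positions 2 3 10 12 13 stay [-nasal].

4 7 8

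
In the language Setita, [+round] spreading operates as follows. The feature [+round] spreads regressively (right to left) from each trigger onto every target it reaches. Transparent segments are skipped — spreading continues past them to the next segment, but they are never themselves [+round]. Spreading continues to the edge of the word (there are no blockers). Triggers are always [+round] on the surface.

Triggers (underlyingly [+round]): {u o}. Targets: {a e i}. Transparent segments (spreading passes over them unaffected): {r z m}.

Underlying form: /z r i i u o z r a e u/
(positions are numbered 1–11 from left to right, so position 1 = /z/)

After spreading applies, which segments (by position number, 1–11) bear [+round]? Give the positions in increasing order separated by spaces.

From /u/ at 5 leftward: 4 /i/ → [+round]; 3 /i/ → [+round]; 2 /r/ transparent; 1 /z/ transparent; word edge.
From /o/ at 6 leftward: 5 /u/ is itself a trigger — this domain ends here.
From /u/ at 11 leftward: 10 /e/ → [+round]; 9 /a/ → [+round]; 8 /r/ transparent; 7 /z/ transparent; 6 /o/ is itself a trigger — this domain ends here.

3 4 5 6 9 10 11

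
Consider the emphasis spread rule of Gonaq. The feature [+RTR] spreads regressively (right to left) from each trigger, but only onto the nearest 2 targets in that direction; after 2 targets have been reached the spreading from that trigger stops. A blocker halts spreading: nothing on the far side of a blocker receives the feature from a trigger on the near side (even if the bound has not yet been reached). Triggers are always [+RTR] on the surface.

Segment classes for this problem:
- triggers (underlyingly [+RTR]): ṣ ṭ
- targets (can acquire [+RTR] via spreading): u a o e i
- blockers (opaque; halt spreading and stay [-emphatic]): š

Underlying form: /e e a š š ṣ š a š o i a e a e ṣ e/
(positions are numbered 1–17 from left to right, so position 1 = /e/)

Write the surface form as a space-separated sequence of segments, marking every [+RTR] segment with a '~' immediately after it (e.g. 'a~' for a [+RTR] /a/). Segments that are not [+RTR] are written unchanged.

From /ṣ/ at 6 leftward: 5 /š/ blocks.
From /ṣ/ at 16 leftward: 15 /e/ → [+RTR]; 14 /a/ → [+RTR]; bound reached.
Targets with no active source: positions 1 2 3 8 10 11 12 13 17 stay [-emphatic].
[+RTR] positions on the surface: 6 14 15 16.

e e a š š ṣ~ š a š o i a e a~ e~ ṣ~ e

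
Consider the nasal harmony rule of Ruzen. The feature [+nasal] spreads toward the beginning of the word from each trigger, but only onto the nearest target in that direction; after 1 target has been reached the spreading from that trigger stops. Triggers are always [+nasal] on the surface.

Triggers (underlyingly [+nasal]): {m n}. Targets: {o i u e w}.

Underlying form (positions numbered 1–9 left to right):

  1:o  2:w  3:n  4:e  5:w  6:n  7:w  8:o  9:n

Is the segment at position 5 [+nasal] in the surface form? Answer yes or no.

yes

From /n/ at 3 leftward: 2 /w/ → [+nasal]; bound reached.
From /n/ at 6 leftward: 5 /w/ → [+nasal]; bound reached.
From /n/ at 9 leftward: 8 /o/ → [+nasal]; bound reached.
Targets with no active source: positions 1 4 7 stay [-nasal].
[+nasal] positions on the surface: 2 3 5 6 8 9.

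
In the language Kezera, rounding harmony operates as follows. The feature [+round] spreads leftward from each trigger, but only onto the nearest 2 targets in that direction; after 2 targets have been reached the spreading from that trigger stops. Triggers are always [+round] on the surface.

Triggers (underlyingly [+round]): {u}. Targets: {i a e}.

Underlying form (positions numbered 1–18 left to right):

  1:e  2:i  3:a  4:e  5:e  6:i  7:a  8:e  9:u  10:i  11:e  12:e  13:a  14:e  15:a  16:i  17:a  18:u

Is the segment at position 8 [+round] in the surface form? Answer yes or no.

yes

From /u/ at 9 leftward: 8 /e/ → [+round]; 7 /a/ → [+round]; bound reached.
From /u/ at 18 leftward: 17 /a/ → [+round]; 16 /i/ → [+round]; bound reached.
Targets with no active source: positions 1 2 3 4 5 6 10 11 12 13 14 15 stay [-round].
[+round] positions on the surface: 7 8 9 16 17 18.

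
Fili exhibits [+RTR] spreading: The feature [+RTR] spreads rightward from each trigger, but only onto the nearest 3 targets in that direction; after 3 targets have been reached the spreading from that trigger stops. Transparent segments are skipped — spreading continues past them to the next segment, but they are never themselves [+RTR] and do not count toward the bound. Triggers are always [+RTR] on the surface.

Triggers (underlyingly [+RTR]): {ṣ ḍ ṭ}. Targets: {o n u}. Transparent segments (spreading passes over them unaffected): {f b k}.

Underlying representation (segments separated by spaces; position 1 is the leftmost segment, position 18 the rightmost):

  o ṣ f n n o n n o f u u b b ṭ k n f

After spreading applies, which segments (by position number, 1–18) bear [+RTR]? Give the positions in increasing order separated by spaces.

2 4 5 6 15 17

From /ṣ/ at 2 rightward: 3 /f/ transparent; 4 /n/ → [+RTR]; 5 /n/ → [+RTR]; 6 /o/ → [+RTR]; bound reached.
From /ṭ/ at 15 rightward: 16 /k/ transparent; 17 /n/ → [+RTR]; 18 /f/ transparent; word edge.
Targets with no active source: positions 1 7 8 9 11 12 stay [-emphatic].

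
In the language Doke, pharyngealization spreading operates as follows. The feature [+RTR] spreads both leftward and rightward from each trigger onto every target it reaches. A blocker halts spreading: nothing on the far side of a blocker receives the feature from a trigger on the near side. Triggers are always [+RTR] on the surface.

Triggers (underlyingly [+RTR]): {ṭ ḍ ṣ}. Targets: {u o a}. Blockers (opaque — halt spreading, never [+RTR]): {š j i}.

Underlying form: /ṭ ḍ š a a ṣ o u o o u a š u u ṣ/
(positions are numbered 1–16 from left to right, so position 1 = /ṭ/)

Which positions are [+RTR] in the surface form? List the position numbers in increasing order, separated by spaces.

1 2 4 5 6 7 8 9 10 11 12 14 15 16

From /ṭ/ at 1 rightward: 2 /ḍ/ is itself a trigger — this domain ends here.
From /ṭ/ at 1 leftward: word edge.
From /ḍ/ at 2 rightward: 3 /š/ blocks.
From /ḍ/ at 2 leftward: 1 /ṭ/ is itself a trigger — this domain ends here.
From /ṣ/ at 6 rightward: 7 /o/ → [+RTR]; 8 /u/ → [+RTR]; 9 /o/ → [+RTR]; 10 /o/ → [+RTR]; 11 /u/ → [+RTR]; 12 /a/ → [+RTR]; 13 /š/ blocks.
From /ṣ/ at 6 leftward: 5 /a/ → [+RTR]; 4 /a/ → [+RTR]; 3 /š/ blocks.
From /ṣ/ at 16 rightward: word edge.
From /ṣ/ at 16 leftward: 15 /u/ → [+RTR]; 14 /u/ → [+RTR]; 13 /š/ blocks.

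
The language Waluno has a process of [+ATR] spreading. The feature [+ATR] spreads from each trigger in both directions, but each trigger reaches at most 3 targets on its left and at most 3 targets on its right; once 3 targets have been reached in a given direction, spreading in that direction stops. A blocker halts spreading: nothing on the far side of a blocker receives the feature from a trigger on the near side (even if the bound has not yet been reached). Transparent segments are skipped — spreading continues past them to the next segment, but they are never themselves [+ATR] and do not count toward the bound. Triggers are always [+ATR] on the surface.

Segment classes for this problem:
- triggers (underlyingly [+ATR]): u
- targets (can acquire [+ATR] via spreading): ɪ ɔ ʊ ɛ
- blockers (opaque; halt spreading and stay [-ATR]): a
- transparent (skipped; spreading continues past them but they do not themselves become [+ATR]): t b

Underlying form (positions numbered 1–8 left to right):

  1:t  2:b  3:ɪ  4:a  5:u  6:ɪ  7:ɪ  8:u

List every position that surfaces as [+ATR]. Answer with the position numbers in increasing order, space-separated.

5 6 7 8

From /u/ at 5 rightward: 6 /ɪ/ → [+ATR]; 7 /ɪ/ → [+ATR]; 8 /u/ is itself a trigger — this domain ends here.
From /u/ at 5 leftward: 4 /a/ blocks.
From /u/ at 8 rightward: word edge.
From /u/ at 8 leftward: 7 /ɪ/ → [+ATR]; 6 /ɪ/ → [+ATR]; 5 /u/ is itself a trigger — this domain ends here.
Target with no active source: position 3 stays [-ATR].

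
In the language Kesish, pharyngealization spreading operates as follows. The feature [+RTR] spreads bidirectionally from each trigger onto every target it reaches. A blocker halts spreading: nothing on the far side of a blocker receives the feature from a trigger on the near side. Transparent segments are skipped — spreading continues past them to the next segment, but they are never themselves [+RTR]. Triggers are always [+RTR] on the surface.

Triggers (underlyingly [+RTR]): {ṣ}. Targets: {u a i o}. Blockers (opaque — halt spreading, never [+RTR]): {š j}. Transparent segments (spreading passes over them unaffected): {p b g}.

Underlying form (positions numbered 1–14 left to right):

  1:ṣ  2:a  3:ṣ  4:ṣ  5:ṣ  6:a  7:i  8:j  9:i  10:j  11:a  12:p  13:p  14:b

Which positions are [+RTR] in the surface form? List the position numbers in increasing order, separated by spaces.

1 2 3 4 5 6 7

From /ṣ/ at 1 rightward: 2 /a/ → [+RTR]; 3 /ṣ/ is itself a trigger — this domain ends here.
From /ṣ/ at 1 leftward: word edge.
From /ṣ/ at 3 rightward: 4 /ṣ/ is itself a trigger — this domain ends here.
From /ṣ/ at 3 leftward: 2 /a/ → [+RTR]; 1 /ṣ/ is itself a trigger — this domain ends here.
From /ṣ/ at 4 rightward: 5 /ṣ/ is itself a trigger — this domain ends here.
From /ṣ/ at 4 leftward: 3 /ṣ/ is itself a trigger — this domain ends here.
From /ṣ/ at 5 rightward: 6 /a/ → [+RTR]; 7 /i/ → [+RTR]; 8 /j/ blocks.
From /ṣ/ at 5 leftward: 4 /ṣ/ is itself a trigger — this domain ends here.
Targets with no active source: positions 9 11 stay [-emphatic].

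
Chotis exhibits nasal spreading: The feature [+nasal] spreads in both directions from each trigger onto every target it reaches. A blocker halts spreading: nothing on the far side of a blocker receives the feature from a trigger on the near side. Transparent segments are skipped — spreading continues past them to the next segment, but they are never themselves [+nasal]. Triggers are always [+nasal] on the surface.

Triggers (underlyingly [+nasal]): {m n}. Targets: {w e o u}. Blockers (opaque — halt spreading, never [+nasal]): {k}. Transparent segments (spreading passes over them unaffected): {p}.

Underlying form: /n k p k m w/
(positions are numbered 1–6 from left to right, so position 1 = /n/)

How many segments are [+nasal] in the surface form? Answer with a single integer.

3

From /n/ at 1 rightward: 2 /k/ blocks.
From /n/ at 1 leftward: word edge.
From /m/ at 5 rightward: 6 /w/ → [+nasal]; word edge.
From /m/ at 5 leftward: 4 /k/ blocks.
[+nasal] positions on the surface: 1 5 6.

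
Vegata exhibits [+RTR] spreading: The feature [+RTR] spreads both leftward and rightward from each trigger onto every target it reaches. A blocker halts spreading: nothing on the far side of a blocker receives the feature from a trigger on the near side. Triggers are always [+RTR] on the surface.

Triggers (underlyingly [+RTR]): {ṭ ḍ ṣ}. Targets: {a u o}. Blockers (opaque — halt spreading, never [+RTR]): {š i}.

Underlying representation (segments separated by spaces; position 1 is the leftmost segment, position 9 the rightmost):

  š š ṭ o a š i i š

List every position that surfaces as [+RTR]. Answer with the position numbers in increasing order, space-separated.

From /ṭ/ at 3 rightward: 4 /o/ → [+RTR]; 5 /a/ → [+RTR]; 6 /š/ blocks.
From /ṭ/ at 3 leftward: 2 /š/ blocks.

3 4 5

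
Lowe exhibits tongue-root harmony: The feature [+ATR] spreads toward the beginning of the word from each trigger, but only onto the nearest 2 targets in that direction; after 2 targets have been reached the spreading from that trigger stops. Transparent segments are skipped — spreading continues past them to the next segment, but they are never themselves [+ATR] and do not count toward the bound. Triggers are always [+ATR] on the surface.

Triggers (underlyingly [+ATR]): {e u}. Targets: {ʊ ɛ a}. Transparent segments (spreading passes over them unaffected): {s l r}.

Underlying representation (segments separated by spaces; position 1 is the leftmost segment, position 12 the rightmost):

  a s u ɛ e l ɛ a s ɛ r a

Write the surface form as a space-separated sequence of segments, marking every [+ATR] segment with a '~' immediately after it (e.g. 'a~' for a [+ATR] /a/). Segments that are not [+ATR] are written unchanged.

From /u/ at 3 leftward: 2 /s/ transparent; 1 /a/ → [+ATR]; word edge.
From /e/ at 5 leftward: 4 /ɛ/ → [+ATR]; 3 /u/ is itself a trigger — this domain ends here.
Targets with no active source: positions 7 8 10 12 stay [-ATR].
[+ATR] positions on the surface: 1 3 4 5.

a~ s u~ ɛ~ e~ l ɛ a s ɛ r a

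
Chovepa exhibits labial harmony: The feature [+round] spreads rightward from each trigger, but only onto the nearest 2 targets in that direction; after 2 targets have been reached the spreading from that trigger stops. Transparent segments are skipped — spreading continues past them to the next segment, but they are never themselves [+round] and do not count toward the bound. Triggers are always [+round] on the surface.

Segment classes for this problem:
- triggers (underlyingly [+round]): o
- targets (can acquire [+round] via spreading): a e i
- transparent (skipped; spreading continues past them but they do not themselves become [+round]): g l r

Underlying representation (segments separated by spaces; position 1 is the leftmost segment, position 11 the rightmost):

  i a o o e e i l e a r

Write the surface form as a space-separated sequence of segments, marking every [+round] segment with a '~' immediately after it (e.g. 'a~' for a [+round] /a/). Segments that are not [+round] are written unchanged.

i a o~ o~ e~ e~ i l e a r

From /o/ at 3 rightward: 4 /o/ is itself a trigger — this domain ends here.
From /o/ at 4 rightward: 5 /e/ → [+round]; 6 /e/ → [+round]; bound reached.
Targets with no active source: positions 1 2 7 9 10 stay [-round].
[+round] positions on the surface: 3 4 5 6.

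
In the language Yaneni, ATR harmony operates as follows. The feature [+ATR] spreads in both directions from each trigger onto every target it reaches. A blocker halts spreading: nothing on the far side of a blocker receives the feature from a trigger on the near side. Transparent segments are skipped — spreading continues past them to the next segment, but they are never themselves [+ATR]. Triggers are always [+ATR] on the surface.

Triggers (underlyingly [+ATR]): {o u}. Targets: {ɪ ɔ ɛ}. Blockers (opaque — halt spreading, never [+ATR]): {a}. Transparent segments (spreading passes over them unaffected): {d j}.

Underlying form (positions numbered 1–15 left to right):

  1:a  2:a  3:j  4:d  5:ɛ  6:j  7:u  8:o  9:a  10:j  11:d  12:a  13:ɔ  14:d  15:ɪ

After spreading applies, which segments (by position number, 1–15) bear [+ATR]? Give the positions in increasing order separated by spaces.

From /u/ at 7 rightward: 8 /o/ is itself a trigger — this domain ends here.
From /u/ at 7 leftward: 6 /j/ transparent; 5 /ɛ/ → [+ATR]; 4 /d/ transparent; 3 /j/ transparent; 2 /a/ blocks.
From /o/ at 8 rightward: 9 /a/ blocks.
From /o/ at 8 leftward: 7 /u/ is itself a trigger — this domain ends here.
Targets with no active source: positions 13 15 stay [-ATR].

5 7 8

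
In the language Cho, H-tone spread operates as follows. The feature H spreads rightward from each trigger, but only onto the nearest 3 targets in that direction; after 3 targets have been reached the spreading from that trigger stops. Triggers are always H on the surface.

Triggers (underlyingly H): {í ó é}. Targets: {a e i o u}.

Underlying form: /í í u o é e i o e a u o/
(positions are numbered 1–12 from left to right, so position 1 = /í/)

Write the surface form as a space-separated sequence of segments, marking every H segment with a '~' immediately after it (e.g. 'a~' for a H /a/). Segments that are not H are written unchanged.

From /í/ at 1 rightward: 2 /í/ is itself a trigger — this domain ends here.
From /í/ at 2 rightward: 3 /u/ → H; 4 /o/ → H; 5 /é/ is itself a trigger — this domain ends here.
From /é/ at 5 rightward: 6 /e/ → H; 7 /i/ → H; 8 /o/ → H; bound reached.
Targets with no active source: positions 9 10 11 12 stay [-high tone].
H positions on the surface: 1 2 3 4 5 6 7 8.

í~ í~ u~ o~ é~ e~ i~ o~ e a u o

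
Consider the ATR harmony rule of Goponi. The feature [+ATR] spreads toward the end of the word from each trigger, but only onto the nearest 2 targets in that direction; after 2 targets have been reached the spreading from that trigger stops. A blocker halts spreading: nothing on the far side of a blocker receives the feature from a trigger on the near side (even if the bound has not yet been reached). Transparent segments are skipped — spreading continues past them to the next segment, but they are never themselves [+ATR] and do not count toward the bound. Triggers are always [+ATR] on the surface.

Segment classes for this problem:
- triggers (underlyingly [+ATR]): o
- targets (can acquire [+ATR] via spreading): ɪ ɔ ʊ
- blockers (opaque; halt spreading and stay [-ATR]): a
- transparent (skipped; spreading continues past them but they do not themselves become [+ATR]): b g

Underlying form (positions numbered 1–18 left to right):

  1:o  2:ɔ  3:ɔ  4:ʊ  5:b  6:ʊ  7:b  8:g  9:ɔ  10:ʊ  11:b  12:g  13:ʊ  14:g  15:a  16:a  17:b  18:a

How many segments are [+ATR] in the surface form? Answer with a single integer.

3

From /o/ at 1 rightward: 2 /ɔ/ → [+ATR]; 3 /ɔ/ → [+ATR]; bound reached.
Targets with no active source: positions 4 6 9 10 13 stay [-ATR].
[+ATR] positions on the surface: 1 2 3.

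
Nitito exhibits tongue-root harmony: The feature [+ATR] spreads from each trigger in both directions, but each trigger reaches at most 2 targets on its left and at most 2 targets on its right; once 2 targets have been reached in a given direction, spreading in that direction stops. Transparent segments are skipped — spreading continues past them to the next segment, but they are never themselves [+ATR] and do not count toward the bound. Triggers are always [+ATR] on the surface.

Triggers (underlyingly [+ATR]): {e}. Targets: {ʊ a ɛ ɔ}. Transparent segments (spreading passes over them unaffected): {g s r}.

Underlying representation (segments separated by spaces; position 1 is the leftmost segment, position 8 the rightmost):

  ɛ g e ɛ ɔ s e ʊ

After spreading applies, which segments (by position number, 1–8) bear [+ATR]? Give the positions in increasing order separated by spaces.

From /e/ at 3 rightward: 4 /ɛ/ → [+ATR]; 5 /ɔ/ → [+ATR]; bound reached.
From /e/ at 3 leftward: 2 /g/ transparent; 1 /ɛ/ → [+ATR]; word edge.
From /e/ at 7 rightward: 8 /ʊ/ → [+ATR]; word edge.
From /e/ at 7 leftward: 6 /s/ transparent; 5 /ɔ/ → [+ATR]; 4 /ɛ/ → [+ATR]; bound reached.

1 3 4 5 7 8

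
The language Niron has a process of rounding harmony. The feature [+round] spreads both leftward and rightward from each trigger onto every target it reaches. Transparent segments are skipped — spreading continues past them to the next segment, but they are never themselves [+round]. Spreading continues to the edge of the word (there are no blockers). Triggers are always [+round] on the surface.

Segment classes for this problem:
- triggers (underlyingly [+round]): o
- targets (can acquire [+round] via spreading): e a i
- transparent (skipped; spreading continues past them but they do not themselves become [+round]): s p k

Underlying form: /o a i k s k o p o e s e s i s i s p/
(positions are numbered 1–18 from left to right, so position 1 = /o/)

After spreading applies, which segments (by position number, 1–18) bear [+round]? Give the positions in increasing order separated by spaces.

From /o/ at 1 rightward: 2 /a/ → [+round]; 3 /i/ → [+round]; 4 /k/ transparent; 5 /s/ transparent; 6 /k/ transparent; 7 /o/ is itself a trigger — this domain ends here.
From /o/ at 1 leftward: word edge.
From /o/ at 7 rightward: 8 /p/ transparent; 9 /o/ is itself a trigger — this domain ends here.
From /o/ at 7 leftward: 6 /k/ transparent; 5 /s/ transparent; 4 /k/ transparent; 3 /i/ → [+round]; 2 /a/ → [+round]; 1 /o/ is itself a trigger — this domain ends here.
From /o/ at 9 rightward: 10 /e/ → [+round]; 11 /s/ transparent; 12 /e/ → [+round]; 13 /s/ transparent; 14 /i/ → [+round]; 15 /s/ transparent; 16 /i/ → [+round]; 17 /s/ transparent; 18 /p/ transparent; word edge.
From /o/ at 9 leftward: 8 /p/ transparent; 7 /o/ is itself a trigger — this domain ends here.

1 2 3 7 9 10 12 14 16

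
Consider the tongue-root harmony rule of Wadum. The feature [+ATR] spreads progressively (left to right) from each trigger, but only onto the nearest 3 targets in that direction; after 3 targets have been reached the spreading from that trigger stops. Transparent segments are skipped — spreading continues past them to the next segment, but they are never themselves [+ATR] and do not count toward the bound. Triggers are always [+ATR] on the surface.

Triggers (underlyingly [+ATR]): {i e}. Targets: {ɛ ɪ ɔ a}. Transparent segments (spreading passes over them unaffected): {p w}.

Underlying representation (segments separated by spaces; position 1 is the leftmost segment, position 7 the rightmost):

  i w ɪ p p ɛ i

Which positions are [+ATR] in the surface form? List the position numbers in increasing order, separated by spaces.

1 3 6 7

From /i/ at 1 rightward: 2 /w/ transparent; 3 /ɪ/ → [+ATR]; 4 /p/ transparent; 5 /p/ transparent; 6 /ɛ/ → [+ATR]; 7 /i/ is itself a trigger — this domain ends here.
From /i/ at 7 rightward: word edge.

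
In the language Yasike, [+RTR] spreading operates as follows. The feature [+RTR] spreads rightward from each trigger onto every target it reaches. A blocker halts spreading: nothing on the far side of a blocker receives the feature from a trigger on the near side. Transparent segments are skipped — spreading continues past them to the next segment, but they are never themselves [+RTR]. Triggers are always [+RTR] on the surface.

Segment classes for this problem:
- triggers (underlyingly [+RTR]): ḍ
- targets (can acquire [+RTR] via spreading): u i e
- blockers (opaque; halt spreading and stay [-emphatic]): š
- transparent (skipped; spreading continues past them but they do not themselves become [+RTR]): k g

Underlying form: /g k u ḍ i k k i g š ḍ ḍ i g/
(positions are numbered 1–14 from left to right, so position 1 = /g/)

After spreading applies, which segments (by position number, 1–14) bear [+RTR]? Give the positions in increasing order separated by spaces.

From /ḍ/ at 4 rightward: 5 /i/ → [+RTR]; 6 /k/ transparent; 7 /k/ transparent; 8 /i/ → [+RTR]; 9 /g/ transparent; 10 /š/ blocks.
From /ḍ/ at 11 rightward: 12 /ḍ/ is itself a trigger — this domain ends here.
From /ḍ/ at 12 rightward: 13 /i/ → [+RTR]; 14 /g/ transparent; word edge.
Target with no active source: position 3 stays [-emphatic].

4 5 8 11 12 13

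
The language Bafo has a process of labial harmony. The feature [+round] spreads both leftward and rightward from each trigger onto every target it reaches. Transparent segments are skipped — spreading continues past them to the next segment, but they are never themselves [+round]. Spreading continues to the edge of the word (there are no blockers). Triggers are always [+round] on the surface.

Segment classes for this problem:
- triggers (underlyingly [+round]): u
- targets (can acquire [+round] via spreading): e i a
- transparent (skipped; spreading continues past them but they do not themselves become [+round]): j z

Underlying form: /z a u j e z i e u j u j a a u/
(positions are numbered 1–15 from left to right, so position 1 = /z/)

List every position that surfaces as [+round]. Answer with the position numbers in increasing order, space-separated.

2 3 5 7 8 9 11 13 14 15

From /u/ at 3 rightward: 4 /j/ transparent; 5 /e/ → [+round]; 6 /z/ transparent; 7 /i/ → [+round]; 8 /e/ → [+round]; 9 /u/ is itself a trigger — this domain ends here.
From /u/ at 3 leftward: 2 /a/ → [+round]; 1 /z/ transparent; word edge.
From /u/ at 9 rightward: 10 /j/ transparent; 11 /u/ is itself a trigger — this domain ends here.
From /u/ at 9 leftward: 8 /e/ → [+round]; 7 /i/ → [+round]; 6 /z/ transparent; 5 /e/ → [+round]; 4 /j/ transparent; 3 /u/ is itself a trigger — this domain ends here.
From /u/ at 11 rightward: 12 /j/ transparent; 13 /a/ → [+round]; 14 /a/ → [+round]; 15 /u/ is itself a trigger — this domain ends here.
From /u/ at 11 leftward: 10 /j/ transparent; 9 /u/ is itself a trigger — this domain ends here.
From /u/ at 15 rightward: word edge.
From /u/ at 15 leftward: 14 /a/ → [+round]; 13 /a/ → [+round]; 12 /j/ transparent; 11 /u/ is itself a trigger — this domain ends here.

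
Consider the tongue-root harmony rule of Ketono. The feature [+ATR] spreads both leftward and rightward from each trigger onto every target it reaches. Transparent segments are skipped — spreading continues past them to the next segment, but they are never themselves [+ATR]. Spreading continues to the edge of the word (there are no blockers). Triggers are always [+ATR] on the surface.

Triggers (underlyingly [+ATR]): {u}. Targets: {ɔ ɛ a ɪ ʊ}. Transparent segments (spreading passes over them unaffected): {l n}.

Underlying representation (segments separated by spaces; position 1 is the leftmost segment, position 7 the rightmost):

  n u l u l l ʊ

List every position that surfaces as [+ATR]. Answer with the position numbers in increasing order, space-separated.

From /u/ at 2 rightward: 3 /l/ transparent; 4 /u/ is itself a trigger — this domain ends here.
From /u/ at 2 leftward: 1 /n/ transparent; word edge.
From /u/ at 4 rightward: 5 /l/ transparent; 6 /l/ transparent; 7 /ʊ/ → [+ATR]; word edge.
From /u/ at 4 leftward: 3 /l/ transparent; 2 /u/ is itself a trigger — this domain ends here.

2 4 7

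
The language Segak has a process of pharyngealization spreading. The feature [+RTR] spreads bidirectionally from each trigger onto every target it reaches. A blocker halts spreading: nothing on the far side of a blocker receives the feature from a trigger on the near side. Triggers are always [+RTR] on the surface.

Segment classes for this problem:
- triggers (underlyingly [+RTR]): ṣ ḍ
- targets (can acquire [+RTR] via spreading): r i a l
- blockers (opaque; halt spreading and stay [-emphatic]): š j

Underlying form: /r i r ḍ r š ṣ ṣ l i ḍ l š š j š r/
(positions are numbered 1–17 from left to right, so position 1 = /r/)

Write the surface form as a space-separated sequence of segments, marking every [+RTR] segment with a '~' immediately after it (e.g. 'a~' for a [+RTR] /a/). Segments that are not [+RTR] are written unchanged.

From /ḍ/ at 4 rightward: 5 /r/ → [+RTR]; 6 /š/ blocks.
From /ḍ/ at 4 leftward: 3 /r/ → [+RTR]; 2 /i/ → [+RTR]; 1 /r/ → [+RTR]; word edge.
From /ṣ/ at 7 rightward: 8 /ṣ/ is itself a trigger — this domain ends here.
From /ṣ/ at 7 leftward: 6 /š/ blocks.
From /ṣ/ at 8 rightward: 9 /l/ → [+RTR]; 10 /i/ → [+RTR]; 11 /ḍ/ is itself a trigger — this domain ends here.
From /ṣ/ at 8 leftward: 7 /ṣ/ is itself a trigger — this domain ends here.
From /ḍ/ at 11 rightward: 12 /l/ → [+RTR]; 13 /š/ blocks.
From /ḍ/ at 11 leftward: 10 /i/ → [+RTR]; 9 /l/ → [+RTR]; 8 /ṣ/ is itself a trigger — this domain ends here.
Target with no active source: position 17 stays [-emphatic].
[+RTR] positions on the surface: 1 2 3 4 5 7 8 9 10 11 12.

r~ i~ r~ ḍ~ r~ š ṣ~ ṣ~ l~ i~ ḍ~ l~ š š j š r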